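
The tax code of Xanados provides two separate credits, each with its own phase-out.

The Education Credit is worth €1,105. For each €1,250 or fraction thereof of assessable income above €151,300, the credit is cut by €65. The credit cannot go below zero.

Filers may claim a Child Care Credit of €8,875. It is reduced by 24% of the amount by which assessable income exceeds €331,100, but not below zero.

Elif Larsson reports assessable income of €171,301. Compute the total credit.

€8,875

Education Credit: income exceeds €151,300 by €20,001 → 17 increments × €65 = €1,105 ≥ base, so the credit is €0.
Child Care Credit: €171,301 is at or below the €331,100 threshold, so the full €8,875 applies.
Total: €0 + €8,875 = €8,875.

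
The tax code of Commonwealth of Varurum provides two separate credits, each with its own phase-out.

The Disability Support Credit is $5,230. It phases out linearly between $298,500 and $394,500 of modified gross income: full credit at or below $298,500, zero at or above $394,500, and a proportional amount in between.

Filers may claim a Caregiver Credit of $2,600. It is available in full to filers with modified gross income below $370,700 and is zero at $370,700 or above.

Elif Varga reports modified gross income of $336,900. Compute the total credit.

Disability Support Credit: $336,900 is $38,400 into a $96,000 phase-out range, leaving 57,600/96,000 of the credit: $5,230 × 57,600/96,000 = $3,138.
Caregiver Credit: $336,900 is below the $370,700 cutoff, so the full $2,600 applies.
Total: $3,138 + $2,600 = $5,738.

$5,738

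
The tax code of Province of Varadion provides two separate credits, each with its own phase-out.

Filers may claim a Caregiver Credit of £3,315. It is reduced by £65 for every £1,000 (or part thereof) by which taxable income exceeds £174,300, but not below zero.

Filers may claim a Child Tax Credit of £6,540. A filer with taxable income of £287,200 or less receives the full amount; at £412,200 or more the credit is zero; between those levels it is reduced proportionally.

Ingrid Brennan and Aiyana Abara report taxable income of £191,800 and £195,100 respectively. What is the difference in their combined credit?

£195

Ingrid (£191,800): Caregiver Credit: income exceeds £174,300 by £17,500, which is 18 full-or-partial £1,000 increments; reduction = 18 × £65 = £1,170, leaving £2,145. Child Tax Credit: £191,800 is at or below the £287,200 threshold, so the full £6,540 applies. total £2,145 + £6,540 = £8,685
Aiyana (£195,100): Caregiver Credit: income exceeds £174,300 by £20,800, which is 21 full-or-partial £1,000 increments; reduction = 21 × £65 = £1,365, leaving £1,950. Child Tax Credit: £195,100 is at or below the £287,200 threshold, so the full £6,540 applies. total £1,950 + £6,540 = £8,490
Difference: |£8,685 − £8,490| = £195.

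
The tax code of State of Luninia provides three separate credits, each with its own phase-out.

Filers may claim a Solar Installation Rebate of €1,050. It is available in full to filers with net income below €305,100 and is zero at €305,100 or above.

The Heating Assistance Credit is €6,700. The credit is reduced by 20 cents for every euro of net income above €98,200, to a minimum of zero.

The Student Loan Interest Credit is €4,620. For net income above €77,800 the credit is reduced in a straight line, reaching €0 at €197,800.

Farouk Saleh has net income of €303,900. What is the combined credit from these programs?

Solar Installation Rebate: €303,900 is below the €305,100 cutoff, so the full €1,050 applies.
Heating Assistance Credit: 20% of the €205,700 excess over €98,200 is €41,140 ≥ base, so the credit is €0.
Student Loan Interest Credit: €303,900 is at or above €197,800, so the credit is €0.
Total: €1,050 + €0 + €0 = €1,050.

€1,050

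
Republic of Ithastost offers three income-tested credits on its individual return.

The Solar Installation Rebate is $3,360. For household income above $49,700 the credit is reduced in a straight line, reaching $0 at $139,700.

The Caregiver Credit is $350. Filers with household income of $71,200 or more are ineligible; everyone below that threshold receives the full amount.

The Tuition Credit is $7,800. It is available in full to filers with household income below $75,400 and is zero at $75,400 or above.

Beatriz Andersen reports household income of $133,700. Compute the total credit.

$224

Solar Installation Rebate: $133,700 is $84,000 into a $90,000 phase-out range, leaving 6,000/90,000 of the credit: $3,360 × 6,000/90,000 = $224.
Caregiver Credit: $133,700 meets or exceeds the $71,200 cutoff, so the credit is $0.
Tuition Credit: $133,700 meets or exceeds the $75,400 cutoff, so the credit is $0.
Total: $224 + $0 + $0 = $224.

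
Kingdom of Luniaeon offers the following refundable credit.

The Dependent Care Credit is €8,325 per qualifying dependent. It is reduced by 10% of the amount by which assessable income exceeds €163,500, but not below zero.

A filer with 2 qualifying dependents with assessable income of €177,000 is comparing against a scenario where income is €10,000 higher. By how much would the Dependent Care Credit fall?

At €177,000 — base = 2 × €8,325 = €16,650. 10% of the €13,500 excess over €163,500 is €1,350; credit = €16,650 − €1,350 = €15,300.
At €187,000 — base = 2 × €8,325 = €16,650. 10% of the €23,500 excess over €163,500 is €2,350; credit = €16,650 − €2,350 = €14,300.
Lost: €15,300 − €14,300 = €1,000.

€1,000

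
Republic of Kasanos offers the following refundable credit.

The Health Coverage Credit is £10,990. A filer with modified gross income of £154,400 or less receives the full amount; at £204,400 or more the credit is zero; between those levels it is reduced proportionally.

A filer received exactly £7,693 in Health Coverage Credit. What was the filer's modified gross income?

£7,693 is 7,693/10,990 of the full £10,990, so 3,297/10,990 of the £50,000 range has been used: income = £154,400 + £50,000 × 3,297/10,990 = £169,400.

£169,400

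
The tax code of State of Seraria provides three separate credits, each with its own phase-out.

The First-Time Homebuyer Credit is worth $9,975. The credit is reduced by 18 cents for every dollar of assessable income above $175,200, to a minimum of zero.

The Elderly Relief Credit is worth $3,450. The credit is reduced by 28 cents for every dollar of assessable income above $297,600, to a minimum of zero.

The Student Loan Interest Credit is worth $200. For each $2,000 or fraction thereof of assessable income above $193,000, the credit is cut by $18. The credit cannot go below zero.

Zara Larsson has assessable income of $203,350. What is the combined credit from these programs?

$8,450

First-Time Homebuyer Credit: 18% of the $28,150 excess over $175,200 is $5,067; credit = $9,975 − $5,067 = $4,908.
Elderly Relief Credit: $203,350 is at or below the $297,600 threshold, so the full $3,450 applies.
Student Loan Interest Credit: income exceeds $193,000 by $10,350, which is 6 full-or-partial $2,000 increments; reduction = 6 × $18 = $108, leaving $92.
Total: $4,908 + $3,450 + $92 = $8,450.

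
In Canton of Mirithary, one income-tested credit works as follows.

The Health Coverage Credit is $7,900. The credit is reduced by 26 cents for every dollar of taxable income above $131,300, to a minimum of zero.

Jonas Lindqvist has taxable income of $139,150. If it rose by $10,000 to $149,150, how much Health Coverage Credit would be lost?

At $139,150 — 26% of the $7,850 excess over $131,300 is $2,041; credit = $7,900 − $2,041 = $5,859.
At $149,150 — 26% of the $17,850 excess over $131,300 is $4,641; credit = $7,900 − $4,641 = $3,259.
Lost: $5,859 − $3,259 = $2,600.

$2,600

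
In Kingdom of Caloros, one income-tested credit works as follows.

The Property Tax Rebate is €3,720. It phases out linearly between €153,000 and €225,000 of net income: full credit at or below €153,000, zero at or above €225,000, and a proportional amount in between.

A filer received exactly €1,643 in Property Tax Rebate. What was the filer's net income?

€1,643 is 1,643/3,720 of the full €3,720, so 2,077/3,720 of the €72,000 range has been used: income = €153,000 + €72,000 × 2,077/3,720 = €193,200.

€193,200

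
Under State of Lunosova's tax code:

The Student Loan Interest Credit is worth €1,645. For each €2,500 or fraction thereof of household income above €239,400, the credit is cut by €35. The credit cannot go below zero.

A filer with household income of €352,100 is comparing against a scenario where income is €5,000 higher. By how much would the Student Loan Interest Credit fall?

At €352,100 — income exceeds €239,400 by €112,700, which is 46 full-or-partial €2,500 increments; reduction = 46 × €35 = €1,610, leaving €35.
At €357,100 — income exceeds €239,400 by €117,700 → 48 increments × €35 = €1,680 ≥ base, so the credit is €0.
Lost: €35 − €0 = €35.

€35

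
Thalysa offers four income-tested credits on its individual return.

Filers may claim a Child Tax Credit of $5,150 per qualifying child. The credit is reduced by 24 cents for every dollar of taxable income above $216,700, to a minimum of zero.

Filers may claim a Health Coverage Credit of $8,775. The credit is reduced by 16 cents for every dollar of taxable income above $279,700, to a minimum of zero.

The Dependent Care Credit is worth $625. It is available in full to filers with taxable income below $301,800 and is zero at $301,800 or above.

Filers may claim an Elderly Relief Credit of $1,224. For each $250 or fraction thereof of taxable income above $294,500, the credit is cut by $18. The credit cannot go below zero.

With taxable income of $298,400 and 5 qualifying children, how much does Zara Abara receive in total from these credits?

Child Tax Credit: base = 5 × $5,150 = $25,750. 24% of the $81,700 excess over $216,700 is $19,608; credit = $25,750 − $19,608 = $6,142.
Health Coverage Credit: 16% of the $18,700 excess over $279,700 is $2,992; credit = $8,775 − $2,992 = $5,783.
Dependent Care Credit: $298,400 is below the $301,800 cutoff, so the full $625 applies.
Elderly Relief Credit: income exceeds $294,500 by $3,900, which is 16 full-or-partial $250 increments; reduction = 16 × $18 = $288, leaving $936.
Total: $6,142 + $5,783 + $625 + $936 = $13,486.

$13,486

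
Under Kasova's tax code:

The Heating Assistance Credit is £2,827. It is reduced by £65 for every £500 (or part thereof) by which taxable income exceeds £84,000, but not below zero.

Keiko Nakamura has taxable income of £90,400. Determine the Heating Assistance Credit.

Heating Assistance Credit: income exceeds £84,000 by £6,400, which is 13 full-or-partial £500 increments; reduction = 13 × £65 = £845, leaving £1,982.

£1,982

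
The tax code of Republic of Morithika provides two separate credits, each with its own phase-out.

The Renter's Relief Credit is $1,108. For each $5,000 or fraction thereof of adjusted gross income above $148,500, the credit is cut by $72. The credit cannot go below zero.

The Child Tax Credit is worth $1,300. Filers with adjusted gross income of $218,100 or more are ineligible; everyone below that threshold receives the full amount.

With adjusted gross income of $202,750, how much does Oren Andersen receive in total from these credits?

Renter's Relief Credit: income exceeds $148,500 by $54,250, which is 11 full-or-partial $5,000 increments; reduction = 11 × $72 = $792, leaving $316.
Child Tax Credit: $202,750 is below the $218,100 cutoff, so the full $1,300 applies.
Total: $316 + $1,300 = $1,616.

$1,616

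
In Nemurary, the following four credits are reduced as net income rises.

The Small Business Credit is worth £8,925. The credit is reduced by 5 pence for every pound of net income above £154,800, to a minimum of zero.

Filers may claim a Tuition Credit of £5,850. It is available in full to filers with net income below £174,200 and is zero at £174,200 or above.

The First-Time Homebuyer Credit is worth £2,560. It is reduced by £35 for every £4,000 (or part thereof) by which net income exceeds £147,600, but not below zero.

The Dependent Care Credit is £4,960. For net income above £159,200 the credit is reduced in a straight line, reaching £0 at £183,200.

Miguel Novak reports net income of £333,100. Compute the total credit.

Small Business Credit: 5% of the £178,300 excess over £154,800 is £8,915; credit = £8,925 − £8,915 = £10.
Tuition Credit: £333,100 meets or exceeds the £174,200 cutoff, so the credit is £0.
First-Time Homebuyer Credit: income exceeds £147,600 by £185,500, which is 47 full-or-partial £4,000 increments; reduction = 47 × £35 = £1,645, leaving £915.
Dependent Care Credit: £333,100 is at or above £183,200, so the credit is £0.
Total: £10 + £0 + £915 + £0 = £925.

£925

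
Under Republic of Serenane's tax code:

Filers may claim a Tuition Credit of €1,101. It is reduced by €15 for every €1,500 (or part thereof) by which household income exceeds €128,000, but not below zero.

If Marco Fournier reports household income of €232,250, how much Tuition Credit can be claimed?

€51

Tuition Credit: income exceeds €128,000 by €104,250, which is 70 full-or-partial €1,500 increments; reduction = 70 × €15 = €1,050, leaving €51.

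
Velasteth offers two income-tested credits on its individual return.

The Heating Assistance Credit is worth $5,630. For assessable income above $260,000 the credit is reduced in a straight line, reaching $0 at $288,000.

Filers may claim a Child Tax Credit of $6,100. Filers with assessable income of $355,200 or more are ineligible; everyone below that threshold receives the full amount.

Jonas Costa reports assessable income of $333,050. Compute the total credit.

$6,100

Heating Assistance Credit: $333,050 is at or above $288,000, so the credit is $0.
Child Tax Credit: $333,050 is below the $355,200 cutoff, so the full $6,100 applies.
Total: $0 + $6,100 = $6,100.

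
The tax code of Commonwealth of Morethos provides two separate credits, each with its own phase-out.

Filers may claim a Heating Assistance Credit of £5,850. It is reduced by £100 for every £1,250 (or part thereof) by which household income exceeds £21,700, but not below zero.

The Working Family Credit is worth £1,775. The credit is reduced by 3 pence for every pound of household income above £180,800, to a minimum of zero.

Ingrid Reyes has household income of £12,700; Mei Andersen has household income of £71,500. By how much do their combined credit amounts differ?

£4,000

Ingrid (£12,700): Heating Assistance Credit: £12,700 is at or below the £21,700 threshold, so the full £5,850 applies. Working Family Credit: £12,700 is at or below the £180,800 threshold, so the full £1,775 applies. total £5,850 + £1,775 = £7,625
Mei (£71,500): Heating Assistance Credit: income exceeds £21,700 by £49,800, which is 40 full-or-partial £1,250 increments; reduction = 40 × £100 = £4,000, leaving £1,850. Working Family Credit: £71,500 is at or below the £180,800 threshold, so the full £1,775 applies. total £1,850 + £1,775 = £3,625
Difference: |£7,625 − £3,625| = £4,000.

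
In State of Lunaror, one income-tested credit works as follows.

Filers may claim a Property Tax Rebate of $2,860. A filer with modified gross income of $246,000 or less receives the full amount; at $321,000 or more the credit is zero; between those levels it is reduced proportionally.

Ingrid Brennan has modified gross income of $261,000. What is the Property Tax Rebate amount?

Property Tax Rebate: $261,000 is $15,000 into a $75,000 phase-out range, leaving 60,000/75,000 of the credit: $2,860 × 60,000/75,000 = $2,288.

$2,288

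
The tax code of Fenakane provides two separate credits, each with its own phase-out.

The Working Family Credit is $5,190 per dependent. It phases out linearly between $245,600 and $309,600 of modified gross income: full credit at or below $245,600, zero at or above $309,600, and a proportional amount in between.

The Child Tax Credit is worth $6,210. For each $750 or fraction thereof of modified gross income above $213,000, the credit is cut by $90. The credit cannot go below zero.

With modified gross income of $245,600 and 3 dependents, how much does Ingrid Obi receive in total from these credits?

Working Family Credit: base = 3 × $5,190 = $15,570. $245,600 is at or below the $245,600 threshold, so the full $15,570 applies.
Child Tax Credit: income exceeds $213,000 by $32,600, which is 44 full-or-partial $750 increments; reduction = 44 × $90 = $3,960, leaving $2,250.
Total: $15,570 + $2,250 = $17,820.

$17,820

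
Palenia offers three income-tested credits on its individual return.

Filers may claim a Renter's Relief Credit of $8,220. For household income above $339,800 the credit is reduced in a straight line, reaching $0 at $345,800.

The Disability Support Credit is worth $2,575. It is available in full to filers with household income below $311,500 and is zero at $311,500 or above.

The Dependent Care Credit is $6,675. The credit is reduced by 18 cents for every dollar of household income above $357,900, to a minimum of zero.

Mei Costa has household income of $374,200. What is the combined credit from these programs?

$3,741

Renter's Relief Credit: $374,200 is at or above $345,800, so the credit is $0.
Disability Support Credit: $374,200 meets or exceeds the $311,500 cutoff, so the credit is $0.
Dependent Care Credit: 18% of the $16,300 excess over $357,900 is $2,934; credit = $6,675 − $2,934 = $3,741.
Total: $0 + $0 + $3,741 = $3,741.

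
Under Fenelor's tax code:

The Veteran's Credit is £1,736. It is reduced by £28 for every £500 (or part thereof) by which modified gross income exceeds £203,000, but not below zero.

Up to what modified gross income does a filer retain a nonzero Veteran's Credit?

After 61 increments the reduction is 61 × £28 = £1,708, leaving £28; one more increment wipes it out. Increment 61 ends at excess 61 × £500 = £30,500, so the highest qualifying income is £203,000 + £30,500 = £233,500.

£233,500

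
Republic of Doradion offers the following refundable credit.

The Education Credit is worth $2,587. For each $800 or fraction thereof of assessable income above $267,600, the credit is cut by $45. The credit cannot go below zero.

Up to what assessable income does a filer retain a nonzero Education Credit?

After 57 increments the reduction is 57 × $45 = $2,565, leaving $22; one more increment wipes it out. Increment 57 ends at excess 57 × $800 = $45,600, so the highest qualifying income is $267,600 + $45,600 = $313,200.

$313,200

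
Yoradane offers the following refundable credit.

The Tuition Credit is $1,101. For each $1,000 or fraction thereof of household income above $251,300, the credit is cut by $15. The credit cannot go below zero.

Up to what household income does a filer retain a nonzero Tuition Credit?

$324,300

After 73 increments the reduction is 73 × $15 = $1,095, leaving $6; one more increment wipes it out. Increment 73 ends at excess 73 × $1,000 = $73,000, so the highest qualifying income is $251,300 + $73,000 = $324,300.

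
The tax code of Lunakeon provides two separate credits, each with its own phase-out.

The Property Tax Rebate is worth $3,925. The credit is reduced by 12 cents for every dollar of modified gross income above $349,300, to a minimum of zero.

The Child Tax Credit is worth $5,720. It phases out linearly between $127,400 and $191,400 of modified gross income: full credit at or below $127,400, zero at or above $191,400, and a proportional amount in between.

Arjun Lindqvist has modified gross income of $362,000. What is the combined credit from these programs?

Property Tax Rebate: 12% of the $12,700 excess over $349,300 is $1,524; credit = $3,925 − $1,524 = $2,401.
Child Tax Credit: $362,000 is at or above $191,400, so the credit is $0.
Total: $2,401 + $0 = $2,401.

$2,401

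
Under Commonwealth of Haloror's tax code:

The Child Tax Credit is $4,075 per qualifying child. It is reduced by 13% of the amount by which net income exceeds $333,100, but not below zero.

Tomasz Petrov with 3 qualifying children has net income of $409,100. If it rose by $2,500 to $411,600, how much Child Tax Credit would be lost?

$325

At $409,100 — base = 3 × $4,075 = $12,225. 13% of the $76,000 excess over $333,100 is $9,880; credit = $12,225 − $9,880 = $2,345.
At $411,600 — base = 3 × $4,075 = $12,225. 13% of the $78,500 excess over $333,100 is $10,205; credit = $12,225 − $10,205 = $2,020.
Lost: $2,345 − $2,020 = $325.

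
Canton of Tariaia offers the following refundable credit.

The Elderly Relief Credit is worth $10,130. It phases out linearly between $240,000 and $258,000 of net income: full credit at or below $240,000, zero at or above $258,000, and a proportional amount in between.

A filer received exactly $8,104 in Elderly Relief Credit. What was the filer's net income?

$8,104 is 8,104/10,130 of the full $10,130, so 2,026/10,130 of the $18,000 range has been used: income = $240,000 + $18,000 × 2,026/10,130 = $243,600.

$243,600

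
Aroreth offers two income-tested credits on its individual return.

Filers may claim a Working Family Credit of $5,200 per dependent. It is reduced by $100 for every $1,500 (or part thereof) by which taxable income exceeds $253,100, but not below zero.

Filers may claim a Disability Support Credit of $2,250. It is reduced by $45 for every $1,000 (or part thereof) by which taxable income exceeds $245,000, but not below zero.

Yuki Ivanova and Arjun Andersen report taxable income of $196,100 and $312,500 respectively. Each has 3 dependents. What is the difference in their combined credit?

Yuki ($196,100): Working Family Credit: base = 3 × $5,200 = $15,600. $196,100 is at or below the $253,100 threshold, so the full $15,600 applies. Disability Support Credit: $196,100 is at or below the $245,000 threshold, so the full $2,250 applies. total $15,600 + $2,250 = $17,850
Arjun ($312,500): Working Family Credit: base = 3 × $5,200 = $15,600. income exceeds $253,100 by $59,400, which is 40 full-or-partial $1,500 increments; reduction = 40 × $100 = $4,000, leaving $11,600. Disability Support Credit: income exceeds $245,000 by $67,500 → 68 increments × $45 = $3,060 ≥ base, so the credit is $0. total $11,600 + $0 = $11,600
Difference: |$17,850 − $11,600| = $6,250.

$6,250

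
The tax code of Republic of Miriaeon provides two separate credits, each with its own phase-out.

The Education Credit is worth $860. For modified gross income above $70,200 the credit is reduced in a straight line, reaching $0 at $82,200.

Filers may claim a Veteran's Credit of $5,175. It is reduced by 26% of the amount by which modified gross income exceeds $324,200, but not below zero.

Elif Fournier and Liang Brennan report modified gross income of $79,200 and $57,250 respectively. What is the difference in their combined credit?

Elif ($79,200): Education Credit: $79,200 is $9,000 into a $12,000 phase-out range, leaving 3,000/12,000 of the credit: $860 × 3,000/12,000 = $215. Veteran's Credit: $79,200 is at or below the $324,200 threshold, so the full $5,175 applies. total $215 + $5,175 = $5,390
Liang ($57,250): Education Credit: $57,250 is at or below the $70,200 threshold, so the full $860 applies. Veteran's Credit: $57,250 is at or below the $324,200 threshold, so the full $5,175 applies. total $860 + $5,175 = $6,035
Difference: |$5,390 − $6,035| = $645.

$645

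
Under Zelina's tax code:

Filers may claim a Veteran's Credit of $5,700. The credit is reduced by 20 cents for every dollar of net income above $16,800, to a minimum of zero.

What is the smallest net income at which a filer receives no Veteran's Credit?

$45,300

The credit falls by 20% of each dollar above $16,800, so it reaches zero when the excess is $5,700 / 20% = $28,500: income = $16,800 + $28,500 = $45,300.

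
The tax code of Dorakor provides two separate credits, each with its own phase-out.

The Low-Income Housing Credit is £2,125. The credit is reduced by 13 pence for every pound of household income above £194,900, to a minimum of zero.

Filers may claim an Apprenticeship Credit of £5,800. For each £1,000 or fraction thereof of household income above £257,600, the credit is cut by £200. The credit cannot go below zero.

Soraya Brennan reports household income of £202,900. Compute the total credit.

£6,885

Low-Income Housing Credit: 13% of the £8,000 excess over £194,900 is £1,040; credit = £2,125 − £1,040 = £1,085.
Apprenticeship Credit: £202,900 is at or below the £257,600 threshold, so the full £5,800 applies.
Total: £1,085 + £5,800 = £6,885.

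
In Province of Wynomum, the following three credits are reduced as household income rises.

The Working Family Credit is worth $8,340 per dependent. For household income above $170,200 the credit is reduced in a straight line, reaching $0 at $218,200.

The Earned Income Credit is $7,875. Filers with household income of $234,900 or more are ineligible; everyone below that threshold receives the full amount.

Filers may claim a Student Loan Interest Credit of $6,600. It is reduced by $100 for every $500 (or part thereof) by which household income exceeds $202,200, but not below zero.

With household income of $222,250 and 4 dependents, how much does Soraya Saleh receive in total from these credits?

$10,375

Working Family Credit: base = 4 × $8,340 = $33,360. $222,250 is at or above $218,200, so the credit is $0.
Earned Income Credit: $222,250 is below the $234,900 cutoff, so the full $7,875 applies.
Student Loan Interest Credit: income exceeds $202,200 by $20,050, which is 41 full-or-partial $500 increments; reduction = 41 × $100 = $4,100, leaving $2,500.
Total: $0 + $7,875 + $2,500 = $10,375.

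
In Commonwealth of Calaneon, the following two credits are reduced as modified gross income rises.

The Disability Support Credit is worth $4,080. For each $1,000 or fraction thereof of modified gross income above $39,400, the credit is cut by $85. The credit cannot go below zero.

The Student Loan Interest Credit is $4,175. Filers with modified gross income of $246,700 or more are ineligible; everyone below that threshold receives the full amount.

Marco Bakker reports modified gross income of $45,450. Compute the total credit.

$7,660

Disability Support Credit: income exceeds $39,400 by $6,050, which is 7 full-or-partial $1,000 increments; reduction = 7 × $85 = $595, leaving $3,485.
Student Loan Interest Credit: $45,450 is below the $246,700 cutoff, so the full $4,175 applies.
Total: $3,485 + $4,175 = $7,660.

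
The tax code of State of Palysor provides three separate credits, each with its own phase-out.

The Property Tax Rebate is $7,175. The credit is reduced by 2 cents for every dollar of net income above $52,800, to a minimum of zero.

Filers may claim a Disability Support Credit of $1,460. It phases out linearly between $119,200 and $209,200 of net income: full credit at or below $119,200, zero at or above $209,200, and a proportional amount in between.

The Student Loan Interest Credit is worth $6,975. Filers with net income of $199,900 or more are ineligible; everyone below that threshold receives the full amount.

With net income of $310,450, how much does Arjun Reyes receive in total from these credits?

$2,022

Property Tax Rebate: 2% of the $257,650 excess over $52,800 is $5,153; credit = $7,175 − $5,153 = $2,022.
Disability Support Credit: $310,450 is at or above $209,200, so the credit is $0.
Student Loan Interest Credit: $310,450 meets or exceeds the $199,900 cutoff, so the credit is $0.
Total: $2,022 + $0 + $0 = $2,022.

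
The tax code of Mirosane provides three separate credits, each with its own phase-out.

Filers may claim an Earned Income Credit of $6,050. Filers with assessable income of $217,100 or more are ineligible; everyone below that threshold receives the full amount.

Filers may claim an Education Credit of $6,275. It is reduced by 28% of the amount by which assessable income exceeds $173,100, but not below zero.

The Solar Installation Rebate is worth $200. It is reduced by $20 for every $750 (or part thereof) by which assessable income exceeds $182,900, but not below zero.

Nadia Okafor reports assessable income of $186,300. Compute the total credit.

$8,729

Earned Income Credit: $186,300 is below the $217,100 cutoff, so the full $6,050 applies.
Education Credit: 28% of the $13,200 excess over $173,100 is $3,696; credit = $6,275 − $3,696 = $2,579.
Solar Installation Rebate: income exceeds $182,900 by $3,400, which is 5 full-or-partial $750 increments; reduction = 5 × $20 = $100, leaving $100.
Total: $6,050 + $2,579 + $100 = $8,729.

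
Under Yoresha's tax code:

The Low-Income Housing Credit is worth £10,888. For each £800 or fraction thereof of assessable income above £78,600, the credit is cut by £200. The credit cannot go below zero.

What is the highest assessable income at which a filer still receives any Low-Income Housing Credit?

After 54 increments the reduction is 54 × £200 = £10,800, leaving £88; one more increment wipes it out. Increment 54 ends at excess 54 × £800 = £43,200, so the highest qualifying income is £78,600 + £43,200 = £121,800.

£121,800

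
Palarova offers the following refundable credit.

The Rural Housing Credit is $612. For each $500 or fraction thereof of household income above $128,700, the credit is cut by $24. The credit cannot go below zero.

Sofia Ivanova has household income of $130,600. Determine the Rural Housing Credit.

$516

Rural Housing Credit: income exceeds $128,700 by $1,900, which is 4 full-or-partial $500 increments; reduction = 4 × $24 = $96, leaving $516.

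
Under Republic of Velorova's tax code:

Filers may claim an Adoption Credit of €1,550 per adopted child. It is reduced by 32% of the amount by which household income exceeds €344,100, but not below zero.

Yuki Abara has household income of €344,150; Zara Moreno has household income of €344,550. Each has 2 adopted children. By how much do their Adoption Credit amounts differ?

€128

Yuki (€344,150): Adoption Credit: base = 2 × €1,550 = €3,100. 32% of the €50 excess over €344,100 is €16; credit = €3,100 − €16 = €3,084.
Zara (€344,550): Adoption Credit: base = 2 × €1,550 = €3,100. 32% of the €450 excess over €344,100 is €144; credit = €3,100 − €144 = €2,956.
Difference: |€3,084 − €2,956| = €128.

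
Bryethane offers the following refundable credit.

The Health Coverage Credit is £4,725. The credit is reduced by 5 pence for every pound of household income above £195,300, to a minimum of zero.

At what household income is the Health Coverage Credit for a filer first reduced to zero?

The credit falls by 5% of each pound above £195,300, so it reaches zero when the excess is £4,725 / 5% = £94,500: income = £195,300 + £94,500 = £289,800.

£289,800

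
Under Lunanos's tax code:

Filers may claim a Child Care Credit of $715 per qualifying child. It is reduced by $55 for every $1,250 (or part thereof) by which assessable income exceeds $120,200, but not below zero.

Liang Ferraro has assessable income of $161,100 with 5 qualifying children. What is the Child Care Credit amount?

$1,760

Child Care Credit: base = 5 × $715 = $3,575. income exceeds $120,200 by $40,900, which is 33 full-or-partial $1,250 increments; reduction = 33 × $55 = $1,815, leaving $1,760.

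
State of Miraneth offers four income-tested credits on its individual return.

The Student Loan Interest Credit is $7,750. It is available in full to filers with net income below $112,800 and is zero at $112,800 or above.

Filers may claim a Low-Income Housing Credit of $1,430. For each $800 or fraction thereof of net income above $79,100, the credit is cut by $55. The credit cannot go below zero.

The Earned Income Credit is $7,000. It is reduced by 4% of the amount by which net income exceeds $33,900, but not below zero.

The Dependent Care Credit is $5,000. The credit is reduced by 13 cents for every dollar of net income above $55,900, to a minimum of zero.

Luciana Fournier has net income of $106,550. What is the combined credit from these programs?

$11,844

Student Loan Interest Credit: $106,550 is below the $112,800 cutoff, so the full $7,750 applies.
Low-Income Housing Credit: income exceeds $79,100 by $27,450 → 35 increments × $55 = $1,925 ≥ base, so the credit is $0.
Earned Income Credit: 4% of the $72,650 excess over $33,900 is $2,906; credit = $7,000 − $2,906 = $4,094.
Dependent Care Credit: 13% of the $50,650 excess over $55,900 is $6,584.50 ≥ base, so the credit is $0.
Total: $7,750 + $0 + $4,094 + $0 = $11,844.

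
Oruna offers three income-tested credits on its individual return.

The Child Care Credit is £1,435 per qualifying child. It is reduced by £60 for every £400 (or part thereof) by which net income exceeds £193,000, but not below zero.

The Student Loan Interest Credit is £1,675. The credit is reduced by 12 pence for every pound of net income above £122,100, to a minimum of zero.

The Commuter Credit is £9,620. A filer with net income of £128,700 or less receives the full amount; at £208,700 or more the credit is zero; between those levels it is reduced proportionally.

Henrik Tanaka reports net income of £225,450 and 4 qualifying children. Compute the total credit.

Child Care Credit: base = 4 × £1,435 = £5,740. income exceeds £193,000 by £32,450, which is 82 full-or-partial £400 increments; reduction = 82 × £60 = £4,920, leaving £820.
Student Loan Interest Credit: 12% of the £103,350 excess over £122,100 is £12,402 ≥ base, so the credit is £0.
Commuter Credit: £225,450 is at or above £208,700, so the credit is £0.
Total: £820 + £0 + £0 = £820.

£820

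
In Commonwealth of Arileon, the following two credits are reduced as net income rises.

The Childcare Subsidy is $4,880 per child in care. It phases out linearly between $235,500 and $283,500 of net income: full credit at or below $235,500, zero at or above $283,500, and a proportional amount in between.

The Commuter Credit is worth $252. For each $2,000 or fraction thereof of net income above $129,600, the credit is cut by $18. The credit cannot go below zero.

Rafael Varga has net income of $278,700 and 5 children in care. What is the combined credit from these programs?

Childcare Subsidy: base = 5 × $4,880 = $24,400. $278,700 is $43,200 into a $48,000 phase-out range, leaving 4,800/48,000 of the credit: $24,400 × 4,800/48,000 = $2,440.
Commuter Credit: income exceeds $129,600 by $149,100 → 75 increments × $18 = $1,350 ≥ base, so the credit is $0.
Total: $2,440 + $0 = $2,440.

$2,440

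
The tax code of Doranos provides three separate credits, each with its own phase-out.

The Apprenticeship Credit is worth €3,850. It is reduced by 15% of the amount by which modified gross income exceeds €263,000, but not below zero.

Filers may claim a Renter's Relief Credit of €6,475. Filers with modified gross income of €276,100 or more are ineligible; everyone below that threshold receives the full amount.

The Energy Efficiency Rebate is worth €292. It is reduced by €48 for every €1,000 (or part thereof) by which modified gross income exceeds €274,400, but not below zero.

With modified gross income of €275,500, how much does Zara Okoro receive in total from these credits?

Apprenticeship Credit: 15% of the €12,500 excess over €263,000 is €1,875; credit = €3,850 − €1,875 = €1,975.
Renter's Relief Credit: €275,500 is below the €276,100 cutoff, so the full €6,475 applies.
Energy Efficiency Rebate: income exceeds €274,400 by €1,100, which is 2 full-or-partial €1,000 increments; reduction = 2 × €48 = €96, leaving €196.
Total: €1,975 + €6,475 + €196 = €8,646.

€8,646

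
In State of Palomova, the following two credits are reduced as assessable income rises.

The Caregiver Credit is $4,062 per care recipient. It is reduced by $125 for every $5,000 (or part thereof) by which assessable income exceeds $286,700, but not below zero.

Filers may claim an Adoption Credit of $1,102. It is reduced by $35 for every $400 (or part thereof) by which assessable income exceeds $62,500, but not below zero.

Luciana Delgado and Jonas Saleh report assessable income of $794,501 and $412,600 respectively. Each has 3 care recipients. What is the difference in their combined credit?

Luciana ($794,501): Caregiver Credit: base = 3 × $4,062 = $12,186. income exceeds $286,700 by $507,801 → 102 increments × $125 = $12,750 ≥ base, so the credit is $0. Adoption Credit: income exceeds $62,500 by $732,001 → 1831 increments × $35 = $64,085 ≥ base, so the credit is $0. total $0 + $0 = $0
Jonas ($412,600): Caregiver Credit: base = 3 × $4,062 = $12,186. income exceeds $286,700 by $125,900, which is 26 full-or-partial $5,000 increments; reduction = 26 × $125 = $3,250, leaving $8,936. Adoption Credit: income exceeds $62,500 by $350,100 → 876 increments × $35 = $30,660 ≥ base, so the credit is $0. total $8,936 + $0 = $8,936
Difference: |$0 − $8,936| = $8,936.

$8,936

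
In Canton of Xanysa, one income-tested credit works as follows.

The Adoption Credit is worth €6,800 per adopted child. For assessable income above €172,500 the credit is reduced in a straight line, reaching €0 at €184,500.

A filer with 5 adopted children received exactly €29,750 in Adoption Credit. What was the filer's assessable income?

€174,000

Full credit = 5 × €6,800 = €34,000.
€29,750 is 29,750/34,000 of the full €34,000, so 4,250/34,000 of the €12,000 range has been used: income = €172,500 + €12,000 × 4,250/34,000 = €174,000.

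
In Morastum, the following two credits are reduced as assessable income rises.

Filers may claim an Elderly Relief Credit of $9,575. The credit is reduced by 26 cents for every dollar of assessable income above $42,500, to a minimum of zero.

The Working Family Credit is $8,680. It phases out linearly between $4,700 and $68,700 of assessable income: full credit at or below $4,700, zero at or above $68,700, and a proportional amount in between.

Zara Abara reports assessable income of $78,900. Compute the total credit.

Elderly Relief Credit: 26% of the $36,400 excess over $42,500 is $9,464; credit = $9,575 − $9,464 = $111.
Working Family Credit: $78,900 is at or above $68,700, so the credit is $0.
Total: $111 + $0 = $111.

$111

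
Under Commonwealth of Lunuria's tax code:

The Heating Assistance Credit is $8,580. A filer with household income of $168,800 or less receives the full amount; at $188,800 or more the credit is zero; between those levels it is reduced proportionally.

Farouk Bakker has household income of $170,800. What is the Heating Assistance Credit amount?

$7,722

Heating Assistance Credit: $170,800 is $2,000 into a $20,000 phase-out range, leaving 18,000/20,000 of the credit: $8,580 × 18,000/20,000 = $7,722.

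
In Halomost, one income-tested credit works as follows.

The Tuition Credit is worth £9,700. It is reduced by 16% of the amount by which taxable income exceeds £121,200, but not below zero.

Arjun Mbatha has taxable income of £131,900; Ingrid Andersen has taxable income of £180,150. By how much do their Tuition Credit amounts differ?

£7,720

Arjun (£131,900): Tuition Credit: 16% of the £10,700 excess over £121,200 is £1,712; credit = £9,700 − £1,712 = £7,988.
Ingrid (£180,150): Tuition Credit: 16% of the £58,950 excess over £121,200 is £9,432; credit = £9,700 − £9,432 = £268.
Difference: |£7,988 − £268| = £7,720.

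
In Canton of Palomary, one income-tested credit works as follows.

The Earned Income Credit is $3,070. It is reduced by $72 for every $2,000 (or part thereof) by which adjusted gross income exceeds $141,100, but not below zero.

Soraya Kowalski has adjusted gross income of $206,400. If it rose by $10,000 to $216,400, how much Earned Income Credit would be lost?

At $206,400 — income exceeds $141,100 by $65,300, which is 33 full-or-partial $2,000 increments; reduction = 33 × $72 = $2,376, leaving $694.
At $216,400 — income exceeds $141,100 by $75,300, which is 38 full-or-partial $2,000 increments; reduction = 38 × $72 = $2,736, leaving $334.
Lost: $694 − $334 = $360.

$360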